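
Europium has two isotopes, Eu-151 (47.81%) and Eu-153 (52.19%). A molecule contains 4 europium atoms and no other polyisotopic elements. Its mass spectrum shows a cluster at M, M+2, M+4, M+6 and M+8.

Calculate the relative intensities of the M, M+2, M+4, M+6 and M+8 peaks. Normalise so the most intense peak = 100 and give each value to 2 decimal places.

13.99 : 61.07 : 100.00 : 72.77 : 19.86

Each Eu atom is independently Eu-151 (p = 0.4781) or Eu-153 (q = 0.5219); the cluster is the binomial expansion (p + q)^4.
P(M) = 0.4781^4 = 0.052249
P(M+2) = 4 × 0.4781^3 × 0.5219^1 = 0.228141
P(M+4) = 6 × 0.4781^2 × 0.5219^2 = 0.373563
P(M+6) = 4 × 0.4781^1 × 0.5219^3 = 0.271857
P(M+8) = 0.5219^4 = 0.074191
The M+4 peak is largest (0.373563); scaling to 100 gives 13.99 : 61.07 : 100.00 : 72.77 : 19.86.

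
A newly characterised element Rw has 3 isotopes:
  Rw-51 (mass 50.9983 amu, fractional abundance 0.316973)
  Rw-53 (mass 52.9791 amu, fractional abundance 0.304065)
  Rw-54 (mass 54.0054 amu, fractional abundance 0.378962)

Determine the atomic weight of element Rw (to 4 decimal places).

52.7402 amu

Average mass = Σ (abundance × isotope mass) = 0.316973 × 50.9983 + 0.304065 × 52.9791 + 0.378962 × 54.0054
= 16.16508 + 16.10909 + 20.46599 = 52.74016 amu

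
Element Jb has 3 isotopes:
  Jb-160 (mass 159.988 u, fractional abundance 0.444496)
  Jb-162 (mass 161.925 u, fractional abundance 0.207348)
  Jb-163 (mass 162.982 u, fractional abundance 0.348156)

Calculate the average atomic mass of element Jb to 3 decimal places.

161.432 u

Average mass = Σ (abundance × isotope mass) = 0.444496 × 159.988 + 0.207348 × 161.925 + 0.348156 × 162.982
= 71.1140 + 33.5748 + 56.7432 = 161.4320 u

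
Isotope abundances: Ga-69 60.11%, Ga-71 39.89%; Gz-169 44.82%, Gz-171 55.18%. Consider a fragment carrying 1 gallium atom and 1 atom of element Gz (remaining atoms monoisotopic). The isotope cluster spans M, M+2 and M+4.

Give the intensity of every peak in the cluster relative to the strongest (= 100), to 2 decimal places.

Gallium pattern (n=1): 0.6011 : 0.3989
Element Gz pattern (n=1): 0.4482 : 0.5518
Convolve the two distributions (both contribute in 2-u steps):
  M: 0.6011×0.4482 = 0.269413
  M+2: 0.6011×0.5518 + 0.3989×0.4482 = 0.510474
  M+4: 0.3989×0.5518 = 0.220113
Scale to base peak (0.510474) = 100: 52.78 : 100.00 : 43.12

52.78 : 100.00 : 43.12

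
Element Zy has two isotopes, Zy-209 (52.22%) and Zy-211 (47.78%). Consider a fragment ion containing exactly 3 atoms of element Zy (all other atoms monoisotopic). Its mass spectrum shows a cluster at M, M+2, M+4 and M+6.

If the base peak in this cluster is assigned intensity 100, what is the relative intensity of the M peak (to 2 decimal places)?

Binomial terms of (0.5222 + 0.4778)^3: M 0.1424, M+2 0.3909, M+4 0.3576, M+6 0.1091 → M+2 is the base peak.
P(M+2) = C(3,1) × 0.5222^2 × 0.4778^1 = 3 × 0.27269284 × 0.4778 = 0.390878 (base)
P(M) = C(3,0) × 0.5222^3 × 0.4778^0 = 1 × 0.1424002 × 1.0000 = 0.142400
Relative intensity = 0.142400 / 0.390878 × 100 = 36.43

36.43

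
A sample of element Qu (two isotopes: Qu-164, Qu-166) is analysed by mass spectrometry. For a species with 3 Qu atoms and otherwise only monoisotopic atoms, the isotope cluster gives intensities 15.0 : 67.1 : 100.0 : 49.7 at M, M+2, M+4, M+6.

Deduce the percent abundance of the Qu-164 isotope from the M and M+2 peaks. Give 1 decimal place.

Write p for the Qu-164 fraction. I(M+2)/I(M) = [C(3,1)·p^2·(1−p)] / p^3 = 3·(1−p)/p = 67.1/15.0 = 4.4733
(1−p)/p = 4.4733/3 = 1.4911  ⇒  p = 1/(1 + 1.4911) = 0.4014
Qu-164: 40.1%, Qu-166: 59.9%.

40.1%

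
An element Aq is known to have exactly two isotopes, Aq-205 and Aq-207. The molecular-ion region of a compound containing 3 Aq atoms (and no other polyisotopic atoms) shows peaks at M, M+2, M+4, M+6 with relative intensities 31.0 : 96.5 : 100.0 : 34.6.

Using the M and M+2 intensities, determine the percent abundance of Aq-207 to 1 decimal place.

If p is the fraction of Aq that is Aq-205, then I(M+2)/I(M) = [C(3,1)·p^2·(1−p)] / p^3 = 3·(1−p)/p = 96.5/31.0 = 3.1129
(1−p)/p = 3.1129/3 = 1.0376  ⇒  p = 1/(1 + 1.0376) = 0.4908
Aq-205: 49.1%, Aq-207: 50.9%.

50.9%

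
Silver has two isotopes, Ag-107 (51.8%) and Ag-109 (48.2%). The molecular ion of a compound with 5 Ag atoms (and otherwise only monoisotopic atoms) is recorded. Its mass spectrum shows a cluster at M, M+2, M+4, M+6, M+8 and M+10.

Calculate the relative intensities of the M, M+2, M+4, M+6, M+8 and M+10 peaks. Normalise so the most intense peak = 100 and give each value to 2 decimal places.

11.55 : 53.73 : 100.00 : 93.05 : 43.29 : 8.06

The 5 Ag atoms are independent, so intensities follow the terms of (0.518 + 0.482)^5.
P(M) = 0.518^5 = 0.037295
P(M+2) = 5 × 0.518^4 × 0.482^1 = 0.173515
P(M+4) = 10 × 0.518^3 × 0.482^2 = 0.322911
P(M+6) = 10 × 0.518^2 × 0.482^3 = 0.300470
P(M+8) = 5 × 0.518^1 × 0.482^4 = 0.139794
P(M+10) = 0.482^5 = 0.026016
The M+4 peak is largest (0.322911); scaling to 100 gives 11.55 : 53.73 : 100.00 : 93.05 : 43.29 : 8.06.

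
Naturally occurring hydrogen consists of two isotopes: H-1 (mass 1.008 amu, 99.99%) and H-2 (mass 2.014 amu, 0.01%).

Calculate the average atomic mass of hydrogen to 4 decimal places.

Ar = Σ fᵢ·mᵢ = 0.9999 × 1.008 + 0.0001 × 2.014
= 1.00790 + 0.00020 = 1.00810 amu

1.0081 amu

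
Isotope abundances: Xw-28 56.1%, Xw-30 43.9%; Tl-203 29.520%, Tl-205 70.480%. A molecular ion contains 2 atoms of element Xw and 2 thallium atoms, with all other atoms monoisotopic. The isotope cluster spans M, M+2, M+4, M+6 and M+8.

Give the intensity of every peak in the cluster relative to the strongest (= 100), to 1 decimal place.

Element Xw pattern (n=2): 0.314721 : 0.492558 : 0.192721
Thallium pattern (n=2): 0.08714304 : 0.41611392 : 0.49674304
Convolve the two distributions (both contribute in 2-u steps):
  M: 0.314721×0.08714304 = 0.027426
  M+2: 0.314721×0.41611392 + 0.492558×0.08714304 = 0.173883
  M+4: 0.314721×0.49674304 + 0.492558×0.41611392 + 0.192721×0.08714304 = 0.378090
  M+6: 0.492558×0.49674304 + 0.192721×0.41611392 = 0.324869
  M+8: 0.192721×0.49674304 = 0.095733
Scale to base peak (0.378090) = 100: 7.3 : 46.0 : 100.0 : 85.9 : 25.3

7.3 : 46.0 : 100.0 : 85.9 : 25.3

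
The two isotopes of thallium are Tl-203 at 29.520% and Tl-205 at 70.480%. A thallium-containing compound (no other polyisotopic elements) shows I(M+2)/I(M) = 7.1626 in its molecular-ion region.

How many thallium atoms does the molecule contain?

3

With n Tl atoms, P(M+2)/P(M) = C(n,1)·p^(n−1)q / p^n = n·q/p = n · 0.70480/0.29520.
n = 7.1626 × 0.29520/0.70480 = 3.00 ≈ 3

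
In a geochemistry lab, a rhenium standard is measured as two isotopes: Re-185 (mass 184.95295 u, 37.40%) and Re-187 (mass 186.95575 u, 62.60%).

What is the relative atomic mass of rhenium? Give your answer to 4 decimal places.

186.2067 u

Ar = Σ fᵢ·mᵢ = 0.3740 × 184.95295 + 0.6260 × 186.95575
= 69.172403 + 117.034300 = 186.206703 u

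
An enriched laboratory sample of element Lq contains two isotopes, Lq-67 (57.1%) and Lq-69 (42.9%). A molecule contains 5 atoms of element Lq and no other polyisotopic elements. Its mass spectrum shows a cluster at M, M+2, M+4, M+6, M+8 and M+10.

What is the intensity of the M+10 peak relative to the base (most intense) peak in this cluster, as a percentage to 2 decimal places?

Term probabilities: M 0.0607, M+2 0.2280, M+4 0.3426, M+6 0.2574, M+8 0.0967, M+10 0.0145. Base peak = M+4.
P(M+4) = C(5,2) × 0.571^3 × 0.429^2 = 10 × 0.18616941 × 0.184041 = 0.342628 (base)
P(M+10) = C(5,5) × 0.571^0 × 0.429^5 = 1 × 1.0000 × 0.0145307 = 0.014531
Relative intensity = 0.014531 / 0.342628 × 100 = 4.24

4.24%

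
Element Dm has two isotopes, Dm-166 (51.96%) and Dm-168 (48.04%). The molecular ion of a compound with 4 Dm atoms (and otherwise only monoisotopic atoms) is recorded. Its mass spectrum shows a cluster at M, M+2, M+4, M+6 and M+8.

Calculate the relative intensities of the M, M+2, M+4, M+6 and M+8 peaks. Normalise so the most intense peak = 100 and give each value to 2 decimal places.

Each Dm atom is independently Dm-166 (p = 0.5196) or Dm-168 (q = 0.4804); the cluster is the binomial expansion (p + q)^4.
P(M) = 0.5196^4 = 0.072891
P(M+2) = 4 × 0.5196^3 × 0.4804^1 = 0.269569
P(M+4) = 6 × 0.5196^2 × 0.4804^2 = 0.373848
P(M+6) = 4 × 0.5196^1 × 0.4804^3 = 0.230430
P(M+8) = 0.4804^4 = 0.053261
The M+4 peak is largest (0.373848); scaling to 100 gives 19.50 : 72.11 : 100.00 : 61.64 : 14.25.

19.50 : 72.11 : 100.00 : 61.64 : 14.25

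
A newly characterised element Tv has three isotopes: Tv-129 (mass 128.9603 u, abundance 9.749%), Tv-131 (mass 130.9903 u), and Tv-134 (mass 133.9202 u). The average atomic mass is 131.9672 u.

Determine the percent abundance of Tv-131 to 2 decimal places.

The remaining 90.251% is split between Tv-131 (fraction x) and Tv-134 (fraction 0.90251 − x).
Substituting: 130.9903x + 133.9202(0.90251 − x) = 119.394860353
(130.9903 − 133.9202)x = -1.469459349  ⇒  x = 0.50154, y = 0.40097
Tv-131: 50.15%, Tv-134: 40.10%.

50.15%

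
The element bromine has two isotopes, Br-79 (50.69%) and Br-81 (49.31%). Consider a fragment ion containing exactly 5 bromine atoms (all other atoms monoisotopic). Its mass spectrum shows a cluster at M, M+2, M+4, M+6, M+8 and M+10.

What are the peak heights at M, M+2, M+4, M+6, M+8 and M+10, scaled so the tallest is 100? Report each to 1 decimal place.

Expanding (0.5069 + 0.4931)^5:
P(M) = 0.5069^5 = 0.033467
P(M+2) = 5 × 0.5069^4 × 0.4931^1 = 0.162777
P(M+4) = 10 × 0.5069^3 × 0.4931^2 = 0.316692
P(M+6) = 10 × 0.5069^2 × 0.4931^3 = 0.308070
P(M+8) = 5 × 0.5069^1 × 0.4931^4 = 0.149842
P(M+10) = 0.4931^5 = 0.029152
The M+4 peak is largest (0.316692); scaling to 100 gives 10.6 : 51.4 : 100.0 : 97.3 : 47.3 : 9.2.

10.6 : 51.4 : 100.0 : 97.3 : 47.3 : 9.2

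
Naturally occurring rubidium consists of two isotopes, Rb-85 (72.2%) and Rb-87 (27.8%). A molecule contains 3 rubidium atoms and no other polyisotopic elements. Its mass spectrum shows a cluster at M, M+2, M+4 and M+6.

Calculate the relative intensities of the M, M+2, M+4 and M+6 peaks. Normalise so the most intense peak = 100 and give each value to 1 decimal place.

86.6 : 100.0 : 38.5 : 4.9

The 3 Rb atoms are independent, so intensities follow the terms of (0.722 + 0.278)^3.
P(M) = 0.722^3 = 0.376367
P(M+2) = 3 × 0.722^2 × 0.278^1 = 0.434751
P(M+4) = 3 × 0.722^1 × 0.278^2 = 0.167397
P(M+6) = 0.278^3 = 0.021485
The M+2 peak is largest (0.434751); scaling to 100 gives 86.6 : 100.0 : 38.5 : 4.9.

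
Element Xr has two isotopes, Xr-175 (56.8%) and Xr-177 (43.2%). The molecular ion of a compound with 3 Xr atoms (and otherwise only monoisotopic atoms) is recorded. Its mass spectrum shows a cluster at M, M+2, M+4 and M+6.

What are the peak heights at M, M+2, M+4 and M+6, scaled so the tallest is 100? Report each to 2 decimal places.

43.83 : 100.00 : 76.06 : 19.28

Each Xr atom is independently Xr-175 (p = 0.568) or Xr-177 (q = 0.432); the cluster is the binomial expansion (p + q)^3.
P(M) = 0.568^3 = 0.183250
P(M+2) = 3 × 0.568^2 × 0.432^1 = 0.418121
P(M+4) = 3 × 0.568^1 × 0.432^2 = 0.318007
P(M+6) = 0.432^3 = 0.080622
The M+2 peak is largest (0.418121); scaling to 100 gives 43.83 : 100.00 : 76.06 : 19.28.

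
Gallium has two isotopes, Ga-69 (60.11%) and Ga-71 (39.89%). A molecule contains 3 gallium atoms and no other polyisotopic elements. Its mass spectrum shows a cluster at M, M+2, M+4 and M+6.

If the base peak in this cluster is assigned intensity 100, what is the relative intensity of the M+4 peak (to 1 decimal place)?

Term probabilities: M 0.2172, M+2 0.4324, M+4 0.2869, M+6 0.0635. Base peak = M+2.
P(M+2) = C(3,1) × 0.6011^2 × 0.3989^1 = 3 × 0.36132121 × 0.3989 = 0.432393 (base)
P(M+4) = C(3,2) × 0.6011^1 × 0.3989^2 = 3 × 0.6011 × 0.15912121 = 0.286943
Relative intensity = 0.286943 / 0.432393 × 100 = 66.4

66.4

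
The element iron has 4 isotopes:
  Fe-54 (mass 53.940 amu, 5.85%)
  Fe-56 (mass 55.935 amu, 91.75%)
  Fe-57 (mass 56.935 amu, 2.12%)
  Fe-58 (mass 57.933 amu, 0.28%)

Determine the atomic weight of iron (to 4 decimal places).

55.8451 amu

Weight each isotope mass by its fractional abundance: 0.0585 × 53.940 + 0.9175 × 55.935 + 0.0212 × 56.935 + 0.0028 × 57.933
= 3.15549 + 51.32036 + 1.20702 + 0.16221 = 55.84508 amu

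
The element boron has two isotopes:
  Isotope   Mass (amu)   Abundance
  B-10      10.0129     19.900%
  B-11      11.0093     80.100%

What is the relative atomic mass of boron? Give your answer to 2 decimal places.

10.81 amu

Weight each isotope mass by its fractional abundance: 0.19900 × 10.0129 + 0.80100 × 11.0093
= 1.99257 + 8.81845 = 10.81102 amu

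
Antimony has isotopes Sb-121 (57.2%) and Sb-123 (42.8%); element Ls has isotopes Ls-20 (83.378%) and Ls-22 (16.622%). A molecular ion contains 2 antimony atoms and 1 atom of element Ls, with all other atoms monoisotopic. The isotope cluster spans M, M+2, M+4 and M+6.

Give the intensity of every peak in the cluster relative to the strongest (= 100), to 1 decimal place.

Antimony pattern (n=2): 0.327184 : 0.489632 : 0.183184
Element Ls pattern (n=1): 0.83378 : 0.16622
Convolve the two distributions (both contribute in 2-u steps):
  M: 0.327184×0.83378 = 0.272799
  M+2: 0.327184×0.16622 + 0.489632×0.83378 = 0.462630
  M+4: 0.489632×0.16622 + 0.183184×0.83378 = 0.234122
  M+6: 0.183184×0.16622 = 0.030449
Scale to base peak (0.462630) = 100: 59.0 : 100.0 : 50.6 : 6.6

59.0 : 100.0 : 50.6 : 6.6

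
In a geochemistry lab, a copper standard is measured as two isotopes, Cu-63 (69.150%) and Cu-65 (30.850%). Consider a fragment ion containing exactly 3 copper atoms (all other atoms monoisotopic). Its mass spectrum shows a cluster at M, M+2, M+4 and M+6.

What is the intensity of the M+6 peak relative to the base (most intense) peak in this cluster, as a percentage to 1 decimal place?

6.6%

(0.69150 + 0.30850)^3 gives M 0.3307, M+2 0.4425, M+4 0.1974, M+6 0.0294; the largest is M+2.
P(M+2) = C(3,1) × 0.69150^2 × 0.30850^1 = 3 × 0.47817225 × 0.3085 = 0.442548 (base)
P(M+6) = C(3,3) × 0.69150^0 × 0.30850^3 = 1 × 1.0000 × 0.02936064 = 0.029361
Relative intensity = 0.029361 / 0.442548 × 100 = 6.6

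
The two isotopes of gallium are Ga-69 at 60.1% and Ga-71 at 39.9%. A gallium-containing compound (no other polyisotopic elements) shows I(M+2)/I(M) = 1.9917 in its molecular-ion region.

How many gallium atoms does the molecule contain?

With n Ga atoms, P(M+2)/P(M) = C(n,1)·p^(n−1)q / p^n = n·q/p = n · 0.399/0.601.
n = 1.9917 × 0.601/0.399 = 3.00 ≈ 3

3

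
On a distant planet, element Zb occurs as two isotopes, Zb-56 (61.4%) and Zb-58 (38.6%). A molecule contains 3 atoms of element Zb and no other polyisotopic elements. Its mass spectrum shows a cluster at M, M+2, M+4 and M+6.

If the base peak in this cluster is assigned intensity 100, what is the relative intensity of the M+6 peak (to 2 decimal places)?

13.17

Term probabilities: M 0.2315, M+2 0.4366, M+4 0.2745, M+6 0.0575. Base peak = M+2.
P(M+2) = C(3,1) × 0.614^2 × 0.386^1 = 3 × 0.376996 × 0.3860 = 0.436561 (base)
P(M+6) = C(3,3) × 0.614^0 × 0.386^3 = 1 × 1.0000 × 0.05751246 = 0.057512
Relative intensity = 0.057512 / 0.436561 × 100 = 13.17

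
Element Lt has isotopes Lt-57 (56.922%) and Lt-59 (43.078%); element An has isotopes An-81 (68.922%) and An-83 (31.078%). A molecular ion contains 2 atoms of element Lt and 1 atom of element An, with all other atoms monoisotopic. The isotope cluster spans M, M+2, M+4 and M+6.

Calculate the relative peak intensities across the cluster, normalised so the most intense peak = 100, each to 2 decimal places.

Element Lt pattern (n=2): 0.32401141 : 0.49041718 : 0.18557141
Element An pattern (n=1): 0.68922 : 0.31078
Convolve the two distributions (both contribute in 2-u steps):
  M: 0.32401141×0.68922 = 0.223315
  M+2: 0.32401141×0.31078 + 0.49041718×0.68922 = 0.438702
  M+4: 0.49041718×0.31078 + 0.18557141×0.68922 = 0.280311
  M+6: 0.18557141×0.31078 = 0.057672
Scale to base peak (0.438702) = 100: 50.90 : 100.00 : 63.90 : 13.15

50.90 : 100.00 : 63.90 : 13.15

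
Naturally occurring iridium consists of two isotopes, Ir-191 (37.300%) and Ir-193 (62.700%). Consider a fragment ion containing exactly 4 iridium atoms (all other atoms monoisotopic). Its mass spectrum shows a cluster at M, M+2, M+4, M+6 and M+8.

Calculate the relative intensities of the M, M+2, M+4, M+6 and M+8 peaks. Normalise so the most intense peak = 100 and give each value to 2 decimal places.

5.26 : 35.39 : 89.23 : 100.00 : 42.02

The 4 Ir atoms are independent, so intensities follow the terms of (0.37300 + 0.62700)^4.
P(M) = 0.37300^4 = 0.019357
P(M+2) = 4 × 0.37300^3 × 0.62700^1 = 0.130153
P(M+4) = 6 × 0.37300^2 × 0.62700^2 = 0.328174
P(M+6) = 4 × 0.37300^1 × 0.62700^3 = 0.367766
P(M+8) = 0.62700^4 = 0.154550
The M+6 peak is largest (0.367766); scaling to 100 gives 5.26 : 35.39 : 89.23 : 100.00 : 42.02.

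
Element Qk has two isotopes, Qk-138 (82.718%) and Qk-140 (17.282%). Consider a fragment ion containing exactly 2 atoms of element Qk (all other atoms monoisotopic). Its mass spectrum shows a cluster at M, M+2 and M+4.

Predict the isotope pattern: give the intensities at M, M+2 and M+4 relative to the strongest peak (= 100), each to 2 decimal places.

100.00 : 41.79 : 4.37

Expanding (0.82718 + 0.17282)^2:
P(M) = 0.82718^2 = 0.684227
P(M+2) = 2 × 0.82718^1 × 0.17282^1 = 0.285906
P(M+4) = 0.17282^2 = 0.029867
The M peak is largest (0.684227); scaling to 100 gives 100.00 : 41.79 : 4.37.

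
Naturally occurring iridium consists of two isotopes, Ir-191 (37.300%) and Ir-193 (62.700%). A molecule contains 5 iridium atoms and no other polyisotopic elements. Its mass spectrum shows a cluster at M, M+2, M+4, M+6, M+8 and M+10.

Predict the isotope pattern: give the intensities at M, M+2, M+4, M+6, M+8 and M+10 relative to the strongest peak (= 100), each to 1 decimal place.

2.1 : 17.7 : 59.5 : 100.0 : 84.0 : 28.3

The 5 Ir atoms are independent, so intensities follow the terms of (0.37300 + 0.62700)^5.
P(M) = 0.37300^5 = 0.007220
P(M+2) = 5 × 0.37300^4 × 0.62700^1 = 0.060684
P(M+4) = 10 × 0.37300^3 × 0.62700^2 = 0.204015
P(M+6) = 10 × 0.37300^2 × 0.62700^3 = 0.342942
P(M+8) = 5 × 0.37300^1 × 0.62700^4 = 0.288237
P(M+10) = 0.62700^5 = 0.096903
The M+6 peak is largest (0.342942); scaling to 100 gives 2.1 : 17.7 : 59.5 : 100.0 : 84.0 : 28.3.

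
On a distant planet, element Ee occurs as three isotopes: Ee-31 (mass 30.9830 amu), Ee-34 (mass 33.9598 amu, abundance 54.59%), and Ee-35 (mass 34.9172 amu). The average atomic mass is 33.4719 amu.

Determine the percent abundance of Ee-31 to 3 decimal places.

Let x and y be the fractions of Ee-31 and Ee-35. Then x + y = 1 − 0.5459 = 0.4541 and 30.9830x + 34.9172y = 33.4719 − 0.5459×33.9598 = 14.93324518.
Substituting: 30.9830x + 34.9172(0.4541 − x) = 14.93324518
(30.9830 − 34.9172)x = -0.92265534  ⇒  x = 0.23452, y = 0.21958
Ee-31: 23.452%, Ee-35: 21.958%.

23.452%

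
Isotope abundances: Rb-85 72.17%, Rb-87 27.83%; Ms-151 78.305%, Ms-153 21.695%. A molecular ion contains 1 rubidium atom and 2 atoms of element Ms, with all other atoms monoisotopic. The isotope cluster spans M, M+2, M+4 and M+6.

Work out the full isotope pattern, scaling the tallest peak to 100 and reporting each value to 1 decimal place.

100.0 : 94.0 : 29.0 : 3.0

Rubidium pattern (n=1): 0.7217 : 0.2783
Element Ms pattern (n=2): 0.6131673 : 0.33976539 : 0.0470673
Convolve the two distributions (both contribute in 2-u steps):
  M: 0.7217×0.6131673 = 0.442523
  M+2: 0.7217×0.33976539 + 0.2783×0.6131673 = 0.415853
  M+4: 0.7217×0.0470673 + 0.2783×0.33976539 = 0.128525
  M+6: 0.2783×0.0470673 = 0.013099
Scale to base peak (0.442523) = 100: 100.0 : 94.0 : 29.0 : 3.0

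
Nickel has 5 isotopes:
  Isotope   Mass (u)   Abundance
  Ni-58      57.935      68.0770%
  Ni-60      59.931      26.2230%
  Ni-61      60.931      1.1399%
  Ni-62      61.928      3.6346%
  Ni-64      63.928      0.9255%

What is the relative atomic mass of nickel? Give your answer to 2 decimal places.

Ar = Σ fᵢ·mᵢ = 0.680770 × 57.935 + 0.262230 × 59.931 + 0.011399 × 60.931 + 0.036346 × 61.928 + 0.009255 × 63.928
= 39.4404 + 15.7157 + 0.6946 + 2.2508 + 0.5917 = 58.6932 u

58.69 u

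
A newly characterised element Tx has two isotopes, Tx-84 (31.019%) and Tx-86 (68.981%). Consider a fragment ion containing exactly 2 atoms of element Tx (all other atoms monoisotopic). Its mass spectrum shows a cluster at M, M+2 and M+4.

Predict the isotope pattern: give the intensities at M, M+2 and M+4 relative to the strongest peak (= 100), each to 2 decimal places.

The 2 Tx atoms are independent, so intensities follow the terms of (0.31019 + 0.68981)^2.
P(M) = 0.31019^2 = 0.096218
P(M+2) = 2 × 0.31019^1 × 0.68981^1 = 0.427944
P(M+4) = 0.68981^2 = 0.475838
The M+4 peak is largest (0.475838); scaling to 100 gives 20.22 : 89.93 : 100.00.

20.22 : 89.93 : 100.00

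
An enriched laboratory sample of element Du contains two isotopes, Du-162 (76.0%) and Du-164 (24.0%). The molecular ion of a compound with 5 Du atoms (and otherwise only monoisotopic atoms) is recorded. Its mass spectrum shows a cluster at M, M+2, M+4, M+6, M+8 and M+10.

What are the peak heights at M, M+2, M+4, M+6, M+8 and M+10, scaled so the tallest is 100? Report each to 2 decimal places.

63.33 : 100.00 : 63.16 : 19.94 : 3.15 : 0.20

The 5 Du atoms are independent, so intensities follow the terms of (0.760 + 0.240)^5.
P(M) = 0.760^5 = 0.253553
P(M+2) = 5 × 0.760^4 × 0.240^1 = 0.400346
P(M+4) = 10 × 0.760^3 × 0.240^2 = 0.252850
P(M+6) = 10 × 0.760^2 × 0.240^3 = 0.079847
P(M+8) = 5 × 0.760^1 × 0.240^4 = 0.012607
P(M+10) = 0.240^5 = 0.000796
The M+2 peak is largest (0.400346); scaling to 100 gives 63.33 : 100.00 : 63.16 : 19.94 : 3.15 : 0.20.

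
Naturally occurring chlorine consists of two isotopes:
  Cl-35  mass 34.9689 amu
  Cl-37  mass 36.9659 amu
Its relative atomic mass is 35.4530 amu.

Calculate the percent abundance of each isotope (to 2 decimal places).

With x = fraction of Cl-35 (so Cl-37 is 1 − x):
34.9689·x + 36.9659·(1 − x) = 35.4530
(34.9689 − 36.9659)·x = 35.4530 − 36.9659
x = -1.5129 / -1.9970 = 0.75759 → 75.76% Cl-35, 24.24% Cl-37.

Cl-35: 75.76%, Cl-37: 24.24%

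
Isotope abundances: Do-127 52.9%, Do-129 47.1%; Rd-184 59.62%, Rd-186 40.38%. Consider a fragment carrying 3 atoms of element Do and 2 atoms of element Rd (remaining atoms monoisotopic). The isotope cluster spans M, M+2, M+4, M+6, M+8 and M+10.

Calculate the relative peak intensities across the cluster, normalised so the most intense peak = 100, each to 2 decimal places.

15.49 : 62.36 : 100.00 : 79.82 : 31.71 : 5.02

Element Do pattern (n=3): 0.14803589 : 0.39541533 : 0.35206167 : 0.10448711
Element Rd pattern (n=2): 0.35545444 : 0.48149112 : 0.16305444
Convolve the two distributions (both contribute in 2-u steps):
  M: 0.14803589×0.35545444 = 0.052620
  M+2: 0.14803589×0.48149112 + 0.39541533×0.35545444 = 0.211830
  M+4: 0.14803589×0.16305444 + 0.39541533×0.48149112 + 0.35206167×0.35545444 = 0.339669
  M+6: 0.39541533×0.16305444 + 0.35206167×0.48149112 + 0.10448711×0.35545444 = 0.271129
  M+8: 0.35206167×0.16305444 + 0.10448711×0.48149112 = 0.107715
  M+10: 0.10448711×0.16305444 = 0.017037
Scale to base peak (0.339669) = 100: 15.49 : 62.36 : 100.00 : 79.82 : 31.71 : 5.02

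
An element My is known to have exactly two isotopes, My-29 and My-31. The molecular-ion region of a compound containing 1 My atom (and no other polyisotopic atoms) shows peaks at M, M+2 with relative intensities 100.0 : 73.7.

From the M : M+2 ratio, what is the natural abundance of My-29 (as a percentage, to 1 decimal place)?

57.6%

Let p = fractional abundance of My-29. I(M+2)/I(M) = [C(1,1)·p^0·(1−p)] / p^1 = 1·(1−p)/p = 73.7/100.0 = 0.7370
(1−p)/p = 0.7370/1 = 0.7370  ⇒  p = 1/(1 + 0.7370) = 0.5757
My-29: 57.6%, My-31: 42.4%.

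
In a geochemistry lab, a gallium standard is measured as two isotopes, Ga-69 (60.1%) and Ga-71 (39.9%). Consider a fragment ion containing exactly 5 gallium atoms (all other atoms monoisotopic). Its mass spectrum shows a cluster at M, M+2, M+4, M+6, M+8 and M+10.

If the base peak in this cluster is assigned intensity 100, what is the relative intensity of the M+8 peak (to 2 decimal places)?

22.04

Term probabilities: M 0.0784, M+2 0.2603, M+4 0.3456, M+6 0.2294, M+8 0.0762, M+10 0.0101. Base peak = M+4.
P(M+4) = C(5,2) × 0.601^3 × 0.399^2 = 10 × 0.2170818 × 0.159201 = 0.345596 (base)
P(M+8) = C(5,4) × 0.601^1 × 0.399^4 = 5 × 0.6010 × 0.02534496 = 0.076162
Relative intensity = 0.076162 / 0.345596 × 100 = 22.04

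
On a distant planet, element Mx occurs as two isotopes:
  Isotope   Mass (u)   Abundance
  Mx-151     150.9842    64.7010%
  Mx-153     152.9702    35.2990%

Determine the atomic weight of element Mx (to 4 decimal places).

Average mass = Σ (abundance × isotope mass) = 0.647010 × 150.9842 + 0.352990 × 152.9702
= 97.68829 + 53.99695 = 151.68524 u

151.6852 u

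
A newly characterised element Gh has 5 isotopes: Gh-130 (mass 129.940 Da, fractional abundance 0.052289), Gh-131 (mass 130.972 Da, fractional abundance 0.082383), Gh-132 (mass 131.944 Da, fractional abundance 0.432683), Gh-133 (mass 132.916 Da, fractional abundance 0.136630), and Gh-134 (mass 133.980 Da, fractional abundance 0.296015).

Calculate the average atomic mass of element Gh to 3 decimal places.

132.495 Da

Ar = Σ fᵢ·mᵢ = 0.052289 × 129.940 + 0.082383 × 130.972 + 0.432683 × 131.944 + 0.136630 × 132.916 + 0.296015 × 133.980
= 6.7944 + 10.7899 + 57.0899 + 18.1603 + 39.6601 = 132.4946 Da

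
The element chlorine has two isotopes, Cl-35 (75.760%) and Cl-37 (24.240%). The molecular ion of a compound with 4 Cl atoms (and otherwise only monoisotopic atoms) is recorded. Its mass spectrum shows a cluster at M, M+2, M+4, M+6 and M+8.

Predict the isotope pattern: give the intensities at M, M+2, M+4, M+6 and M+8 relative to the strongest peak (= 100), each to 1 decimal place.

78.1 : 100.0 : 48.0 : 10.2 : 0.8

The 4 Cl atoms are independent, so intensities follow the terms of (0.75760 + 0.24240)^4.
P(M) = 0.75760^4 = 0.329428
P(M+2) = 4 × 0.75760^3 × 0.24240^1 = 0.421612
P(M+4) = 6 × 0.75760^2 × 0.24240^2 = 0.202347
P(M+6) = 4 × 0.75760^1 × 0.24240^3 = 0.043162
P(M+8) = 0.24240^4 = 0.003452
The M+2 peak is largest (0.421612); scaling to 100 gives 78.1 : 100.0 : 48.0 : 10.2 : 0.8.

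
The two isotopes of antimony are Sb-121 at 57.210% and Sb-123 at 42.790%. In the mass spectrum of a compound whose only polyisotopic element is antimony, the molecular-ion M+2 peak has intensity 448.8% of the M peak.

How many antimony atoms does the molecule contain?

6

For n independent Sb atoms, I(M+2)/I(M) = n · (abundance Sb-123) / (abundance Sb-121) = n · 0.42790/0.57210.
n = 4.488 × 0.57210/0.42790 = 6.00 ≈ 6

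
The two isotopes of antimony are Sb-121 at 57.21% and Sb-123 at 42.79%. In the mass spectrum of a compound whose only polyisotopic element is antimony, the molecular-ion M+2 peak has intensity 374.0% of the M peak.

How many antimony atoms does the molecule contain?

The M+2/M ratio from n Sb atoms is n · q/p = n · 0.4279/0.5721.
n = 3.740 × 0.5721/0.4279 = 5.00 ≈ 5

5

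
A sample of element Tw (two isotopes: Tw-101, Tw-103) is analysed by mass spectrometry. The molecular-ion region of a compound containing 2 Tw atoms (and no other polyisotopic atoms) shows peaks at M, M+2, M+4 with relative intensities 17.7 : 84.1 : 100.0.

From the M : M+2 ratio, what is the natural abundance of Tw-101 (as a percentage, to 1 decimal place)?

If p is the fraction of Tw that is Tw-101, then I(M+2)/I(M) = [C(2,1)·p^1·(1−p)] / p^2 = 2·(1−p)/p = 84.1/17.7 = 4.7514
(1−p)/p = 4.7514/2 = 2.3757  ⇒  p = 1/(1 + 2.3757) = 0.2962
Tw-101: 29.6%, Tw-103: 70.4%.

29.6%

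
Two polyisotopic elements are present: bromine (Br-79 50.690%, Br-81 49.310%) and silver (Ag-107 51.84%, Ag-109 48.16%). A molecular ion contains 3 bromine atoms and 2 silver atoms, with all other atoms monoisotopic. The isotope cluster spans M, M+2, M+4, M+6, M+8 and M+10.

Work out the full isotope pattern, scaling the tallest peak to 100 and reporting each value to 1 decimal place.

Bromine pattern (n=3): 0.13024674 : 0.3801026 : 0.36975457 : 0.11989609
Silver pattern (n=2): 0.26873856 : 0.49932288 : 0.23193856
Convolve the two distributions (both contribute in 2-u steps):
  M: 0.13024674×0.26873856 = 0.035002
  M+2: 0.13024674×0.49932288 + 0.3801026×0.26873856 = 0.167183
  M+4: 0.13024674×0.23193856 + 0.3801026×0.49932288 + 0.36975457×0.26873856 = 0.319370
  M+6: 0.3801026×0.23193856 + 0.36975457×0.49932288 + 0.11989609×0.26873856 = 0.305008
  M+8: 0.36975457×0.23193856 + 0.11989609×0.49932288 = 0.145627
  M+10: 0.11989609×0.23193856 = 0.027809
Scale to base peak (0.319370) = 100: 11.0 : 52.3 : 100.0 : 95.5 : 45.6 : 8.7

11.0 : 52.3 : 100.0 : 95.5 : 45.6 : 8.7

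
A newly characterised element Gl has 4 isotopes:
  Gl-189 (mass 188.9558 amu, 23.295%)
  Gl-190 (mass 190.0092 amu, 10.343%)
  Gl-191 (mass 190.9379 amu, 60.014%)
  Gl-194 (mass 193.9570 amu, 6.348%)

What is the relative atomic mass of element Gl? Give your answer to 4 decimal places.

190.5718 amu

Average mass = Σ (abundance × isotope mass) = 0.23295 × 188.9558 + 0.10343 × 190.0092 + 0.60014 × 190.9379 + 0.06348 × 193.9570
= 44.01725 + 19.65265 + 114.58947 + 12.31239 = 190.57176 amu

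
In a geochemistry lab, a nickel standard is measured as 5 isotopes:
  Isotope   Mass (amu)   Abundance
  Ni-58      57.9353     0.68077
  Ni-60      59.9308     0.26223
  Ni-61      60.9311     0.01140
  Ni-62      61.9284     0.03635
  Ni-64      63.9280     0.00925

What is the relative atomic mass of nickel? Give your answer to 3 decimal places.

Average mass = Σ (abundance × isotope mass) = 0.68077 × 57.9353 + 0.26223 × 59.9308 + 0.01140 × 60.9311 + 0.03635 × 61.9284 + 0.00925 × 63.9280
= 39.44061 + 15.71565 + 0.69461 + 2.25110 + 0.59133 = 58.69330 amu

58.693 amu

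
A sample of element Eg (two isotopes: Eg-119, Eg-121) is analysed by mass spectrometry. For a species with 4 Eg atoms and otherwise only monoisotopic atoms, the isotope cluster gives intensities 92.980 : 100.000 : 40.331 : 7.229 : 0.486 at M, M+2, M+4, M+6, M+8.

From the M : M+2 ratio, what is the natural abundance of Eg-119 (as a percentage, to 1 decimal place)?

78.8%

If p is the fraction of Eg that is Eg-119, then I(M+2)/I(M) = [C(4,1)·p^3·(1−p)] / p^4 = 4·(1−p)/p = 100.000/92.980 = 1.0755
(1−p)/p = 1.0755/4 = 0.2689  ⇒  p = 1/(1 + 0.2689) = 0.7881
Eg-119: 78.8%, Eg-121: 21.2%.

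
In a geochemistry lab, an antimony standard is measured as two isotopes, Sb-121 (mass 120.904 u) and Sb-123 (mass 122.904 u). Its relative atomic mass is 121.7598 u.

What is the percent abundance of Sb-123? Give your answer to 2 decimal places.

42.79%

With x = fraction of Sb-121 (so Sb-123 is 1 − x):
120.904·x + 122.904·(1 − x) = 121.7598
(120.904 − 122.904)·x = 121.7598 − 122.904
x = -1.1442 / -2.000 = 0.57210 → 57.21% Sb-121, 42.79% Sb-123.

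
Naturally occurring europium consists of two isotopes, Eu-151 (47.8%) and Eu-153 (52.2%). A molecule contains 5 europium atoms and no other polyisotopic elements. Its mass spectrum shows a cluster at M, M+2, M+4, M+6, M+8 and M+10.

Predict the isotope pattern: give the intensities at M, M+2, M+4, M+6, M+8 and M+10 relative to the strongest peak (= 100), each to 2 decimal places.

7.68 : 41.93 : 91.57 : 100.00 : 54.60 : 11.93

Expanding (0.478 + 0.522)^5:
P(M) = 0.478^5 = 0.024954
P(M+2) = 5 × 0.478^4 × 0.522^1 = 0.136255
P(M+4) = 10 × 0.478^3 × 0.522^2 = 0.297594
P(M+6) = 10 × 0.478^2 × 0.522^3 = 0.324988
P(M+8) = 5 × 0.478^1 × 0.522^4 = 0.177452
P(M+10) = 0.522^5 = 0.038757
The M+6 peak is largest (0.324988); scaling to 100 gives 7.68 : 41.93 : 91.57 : 100.00 : 54.60 : 11.93.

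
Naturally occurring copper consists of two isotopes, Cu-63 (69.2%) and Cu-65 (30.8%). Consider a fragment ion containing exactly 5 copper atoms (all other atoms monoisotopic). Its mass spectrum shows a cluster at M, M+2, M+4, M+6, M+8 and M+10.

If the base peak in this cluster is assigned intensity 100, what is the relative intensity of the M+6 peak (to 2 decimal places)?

(0.692 + 0.308)^5 gives M 0.1587, M+2 0.3531, M+4 0.3144, M+6 0.1399, M+8 0.0311, M+10 0.0028; the largest is M+2.
P(M+2) = C(5,1) × 0.692^4 × 0.308^1 = 5 × 0.22931073 × 0.3080 = 0.353139 (base)
P(M+6) = C(5,3) × 0.692^2 × 0.308^3 = 10 × 0.478864 × 0.02921811 = 0.139915
Relative intensity = 0.139915 / 0.353139 × 100 = 39.62

39.62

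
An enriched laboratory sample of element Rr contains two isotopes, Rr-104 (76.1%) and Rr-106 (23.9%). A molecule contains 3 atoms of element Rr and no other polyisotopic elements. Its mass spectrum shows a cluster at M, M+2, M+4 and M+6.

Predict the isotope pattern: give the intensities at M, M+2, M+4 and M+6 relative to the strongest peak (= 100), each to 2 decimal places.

100.00 : 94.22 : 29.59 : 3.10

Expanding (0.761 + 0.239)^3:
P(M) = 0.761^3 = 0.440711
P(M+2) = 3 × 0.761^2 × 0.239^1 = 0.415230
P(M+4) = 3 × 0.761^1 × 0.239^2 = 0.130407
P(M+6) = 0.239^3 = 0.013652
The M peak is largest (0.440711); scaling to 100 gives 100.00 : 94.22 : 29.59 : 3.10.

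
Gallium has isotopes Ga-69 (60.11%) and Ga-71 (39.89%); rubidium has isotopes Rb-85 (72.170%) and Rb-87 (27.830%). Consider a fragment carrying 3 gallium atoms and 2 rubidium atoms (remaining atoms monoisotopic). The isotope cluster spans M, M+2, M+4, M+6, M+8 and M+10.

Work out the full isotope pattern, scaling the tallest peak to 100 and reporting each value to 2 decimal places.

33.27 : 91.91 : 100.00 : 53.48 : 14.04 : 1.45

Gallium pattern (n=3): 0.21719018 : 0.43239309 : 0.28694328 : 0.06347345
Rubidium pattern (n=2): 0.52085089 : 0.40169822 : 0.07745089
Convolve the two distributions (both contribute in 2-u steps):
  M: 0.21719018×0.52085089 = 0.113124
  M+2: 0.21719018×0.40169822 + 0.43239309×0.52085089 = 0.312457
  M+4: 0.21719018×0.07745089 + 0.43239309×0.40169822 + 0.28694328×0.52085089 = 0.339968
  M+6: 0.43239309×0.07745089 + 0.28694328×0.40169822 + 0.06347345×0.52085089 = 0.181814
  M+8: 0.28694328×0.07745089 + 0.06347345×0.40169822 = 0.047721
  M+10: 0.06347345×0.07745089 = 0.004916
Scale to base peak (0.339968) = 100: 33.27 : 91.91 : 100.00 : 53.48 : 14.04 : 1.45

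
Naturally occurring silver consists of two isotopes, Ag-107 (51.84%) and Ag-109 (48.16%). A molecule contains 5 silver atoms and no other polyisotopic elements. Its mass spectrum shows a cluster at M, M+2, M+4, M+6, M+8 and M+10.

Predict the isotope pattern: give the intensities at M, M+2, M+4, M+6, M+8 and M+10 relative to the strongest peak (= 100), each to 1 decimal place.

The 5 Ag atoms are independent, so intensities follow the terms of (0.5184 + 0.4816)^5.
P(M) = 0.5184^5 = 0.037439
P(M+2) = 5 × 0.5184^4 × 0.4816^1 = 0.173907
P(M+4) = 10 × 0.5184^3 × 0.4816^2 = 0.323123
P(M+6) = 10 × 0.5184^2 × 0.4816^3 = 0.300185
P(M+8) = 5 × 0.5184^1 × 0.4816^4 = 0.139438
P(M+10) = 0.4816^5 = 0.025908
The M+4 peak is largest (0.323123); scaling to 100 gives 11.6 : 53.8 : 100.0 : 92.9 : 43.2 : 8.0.

11.6 : 53.8 : 100.0 : 92.9 : 43.2 : 8.0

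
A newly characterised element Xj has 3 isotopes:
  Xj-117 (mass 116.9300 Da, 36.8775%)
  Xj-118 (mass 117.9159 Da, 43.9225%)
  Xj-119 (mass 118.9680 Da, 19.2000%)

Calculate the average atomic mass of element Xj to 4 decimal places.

117.7543 Da

Average mass = Σ (abundance × isotope mass) = 0.368775 × 116.9300 + 0.439225 × 117.9159 + 0.192000 × 118.9680
= 43.12086 + 51.79161 + 22.84186 = 117.75433 Da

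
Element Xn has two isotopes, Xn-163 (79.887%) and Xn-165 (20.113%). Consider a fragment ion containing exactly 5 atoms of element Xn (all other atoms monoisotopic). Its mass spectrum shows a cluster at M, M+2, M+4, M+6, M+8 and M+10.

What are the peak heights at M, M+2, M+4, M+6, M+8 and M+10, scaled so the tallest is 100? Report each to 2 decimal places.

79.44 : 100.00 : 50.35 : 12.68 : 1.60 : 0.08

Expanding (0.79887 + 0.20113)^5:
P(M) = 0.79887^5 = 0.325372
P(M+2) = 5 × 0.79887^4 × 0.20113^1 = 0.409592
P(M+4) = 10 × 0.79887^3 × 0.20113^2 = 0.206244
P(M+6) = 10 × 0.79887^2 × 0.20113^3 = 0.051926
P(M+8) = 5 × 0.79887^1 × 0.20113^4 = 0.006537
P(M+10) = 0.20113^5 = 0.000329
The M+2 peak is largest (0.409592); scaling to 100 gives 79.44 : 100.00 : 50.35 : 12.68 : 1.60 : 0.08.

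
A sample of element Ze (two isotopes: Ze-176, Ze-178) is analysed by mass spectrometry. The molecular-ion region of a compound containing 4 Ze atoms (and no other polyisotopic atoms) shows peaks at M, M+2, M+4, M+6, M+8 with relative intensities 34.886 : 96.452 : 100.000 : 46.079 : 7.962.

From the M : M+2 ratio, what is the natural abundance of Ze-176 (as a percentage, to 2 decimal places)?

Write p for the Ze-176 fraction. I(M+2)/I(M) = [C(4,1)·p^3·(1−p)] / p^4 = 4·(1−p)/p = 96.452/34.886 = 2.7648
(1−p)/p = 2.7648/4 = 0.6912  ⇒  p = 1/(1 + 0.6912) = 0.5913
Ze-176: 59.13%, Ze-178: 40.87%.

59.13%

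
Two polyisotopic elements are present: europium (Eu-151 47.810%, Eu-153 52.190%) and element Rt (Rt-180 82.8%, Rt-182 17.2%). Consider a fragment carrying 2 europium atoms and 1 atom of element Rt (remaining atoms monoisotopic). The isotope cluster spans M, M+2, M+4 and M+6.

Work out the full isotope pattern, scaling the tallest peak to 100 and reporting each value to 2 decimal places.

Europium pattern (n=2): 0.22857961 : 0.49904078 : 0.27237961
Element Rt pattern (n=1): 0.8280 : 0.1720
Convolve the two distributions (both contribute in 2-u steps):
  M: 0.22857961×0.8280 = 0.189264
  M+2: 0.22857961×0.1720 + 0.49904078×0.8280 = 0.452521
  M+4: 0.49904078×0.1720 + 0.27237961×0.8280 = 0.311365
  M+6: 0.27237961×0.1720 = 0.046849
Scale to base peak (0.452521) = 100: 41.82 : 100.00 : 68.81 : 10.35

41.82 : 100.00 : 68.81 : 10.35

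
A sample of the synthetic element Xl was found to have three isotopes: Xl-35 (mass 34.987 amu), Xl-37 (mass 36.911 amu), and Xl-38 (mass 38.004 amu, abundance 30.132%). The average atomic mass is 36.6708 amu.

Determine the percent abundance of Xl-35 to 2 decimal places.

29.60%

Let x and y be the fractions of Xl-35 and Xl-37. Then x + y = 1 − 0.30132 = 0.69868 and 34.987x + 36.911y = 36.6708 − 0.30132×38.004 = 25.21943472.
Substituting: 34.987x + 36.911(0.69868 − x) = 25.21943472
(34.987 − 36.911)x = -0.56954276  ⇒  x = 0.29602, y = 0.40266
Xl-35: 29.60%, Xl-37: 40.27%.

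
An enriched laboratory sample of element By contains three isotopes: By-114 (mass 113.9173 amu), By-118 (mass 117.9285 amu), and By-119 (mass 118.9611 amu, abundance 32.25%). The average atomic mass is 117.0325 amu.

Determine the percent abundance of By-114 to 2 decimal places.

30.64%

Let x and y be the fractions of By-114 and By-118. Then x + y = 1 − 0.3225 = 0.6775 and 113.9173x + 117.9285y = 117.0325 − 0.3225×118.9611 = 78.66754525.
Substituting: 113.9173x + 117.9285(0.6775 − x) = 78.66754525
(113.9173 − 117.9285)x = -1.2290135  ⇒  x = 0.30640, y = 0.37110
By-114: 30.64%, By-118: 37.11%.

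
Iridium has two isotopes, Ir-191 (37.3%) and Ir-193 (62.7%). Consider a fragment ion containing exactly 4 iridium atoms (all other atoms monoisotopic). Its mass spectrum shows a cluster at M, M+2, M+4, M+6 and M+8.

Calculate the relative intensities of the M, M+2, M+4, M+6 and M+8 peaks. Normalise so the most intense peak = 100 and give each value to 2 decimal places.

5.26 : 35.39 : 89.23 : 100.00 : 42.02

Each Ir atom is independently Ir-191 (p = 0.373) or Ir-193 (q = 0.627); the cluster is the binomial expansion (p + q)^4.
P(M) = 0.373^4 = 0.019357
P(M+2) = 4 × 0.373^3 × 0.627^1 = 0.130153
P(M+4) = 6 × 0.373^2 × 0.627^2 = 0.328174
P(M+6) = 4 × 0.373^1 × 0.627^3 = 0.367766
P(M+8) = 0.627^4 = 0.154550
The M+6 peak is largest (0.367766); scaling to 100 gives 5.26 : 35.39 : 89.23 : 100.00 : 42.02.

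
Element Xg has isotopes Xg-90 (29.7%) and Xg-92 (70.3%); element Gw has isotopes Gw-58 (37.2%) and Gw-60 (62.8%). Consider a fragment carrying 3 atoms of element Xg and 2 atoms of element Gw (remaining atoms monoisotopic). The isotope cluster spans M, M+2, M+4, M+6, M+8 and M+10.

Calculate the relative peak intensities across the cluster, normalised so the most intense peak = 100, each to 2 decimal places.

1.08 : 11.31 : 47.08 : 97.38 : 100.00 : 40.78

Element Xg pattern (n=3): 0.02619807 : 0.18603278 : 0.44034022 : 0.34742893
Element Gw pattern (n=2): 0.138384 : 0.467232 : 0.394384
Convolve the two distributions (both contribute in 2-u steps):
  M: 0.02619807×0.138384 = 0.003625
  M+2: 0.02619807×0.467232 + 0.18603278×0.138384 = 0.037985
  M+4: 0.02619807×0.394384 + 0.18603278×0.467232 + 0.44034022×0.138384 = 0.158189
  M+6: 0.18603278×0.394384 + 0.44034022×0.467232 + 0.34742893×0.138384 = 0.327188
  M+8: 0.44034022×0.394384 + 0.34742893×0.467232 = 0.335993
  M+10: 0.34742893×0.394384 = 0.137020
Scale to base peak (0.335993) = 100: 1.08 : 11.31 : 47.08 : 97.38 : 100.00 : 40.78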